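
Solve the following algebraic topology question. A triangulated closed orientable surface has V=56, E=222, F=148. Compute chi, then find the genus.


chi = V - E + F = 56 - 222 + 148 = -18
For orientable closed surface: chi = 2 - 2g, so g = (2 - chi)/2.
g = (2 - (-18)) / 2 = 20 / 2 = 10

10


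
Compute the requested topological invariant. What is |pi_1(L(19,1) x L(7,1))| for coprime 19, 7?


pi_1(X x Y) = pi_1(X) x pi_1(Y).
pi_1(L(19,1)) = Z/19, pi_1(L(7,1)) = Z/7.
|Z/19 x Z/7| = 19 * 7 = 133

133


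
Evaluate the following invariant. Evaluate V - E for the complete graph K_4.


K_4: V = 4, E = C(4,2) = 6.
chi = V - E = 4 - 6 = -2

-2


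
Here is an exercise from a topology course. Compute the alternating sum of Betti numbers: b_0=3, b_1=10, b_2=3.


chi = sum_k (-1)^k b_k.
= (3) + (-10) + (3)
= -4

-4


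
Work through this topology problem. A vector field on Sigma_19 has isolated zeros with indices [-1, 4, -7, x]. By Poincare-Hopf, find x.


Poincare-Hopf: sum of indices = chi(M).
chi(Sigma_19) = 2 - 2*19 = -36.
Sum of known indices = -4.
x = chi - (sum known) = -36 - (-4) = -32

-32


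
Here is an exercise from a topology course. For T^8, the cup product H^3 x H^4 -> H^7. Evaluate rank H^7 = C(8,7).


Cup product: H^p x H^q -> H^{p+q}; here p+q = 3+4 = 7.
rank H^k(T^n) = C(n,k).
C(8,7) = 8

8


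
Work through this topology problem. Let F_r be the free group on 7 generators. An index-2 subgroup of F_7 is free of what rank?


Nielsen-Schreier: an index-n subgroup of F_r is free of rank 1 + n(r-1).
Equivalently: chi(cover) = n*chi(base); chi(vee_r S^1) = 1 - 7 = -6.
chi(E) = 2*(-6) = -12; rank = 1 - chi(E) = 1 - (-12) = 13.
rank = 1 + 2*(7-1) = 1 + 12 = 13

13


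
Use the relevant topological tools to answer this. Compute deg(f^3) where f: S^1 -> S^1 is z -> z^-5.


deg(f) = -5. Degree is multiplicative: deg(f^3) = (deg f)^3.
deg(f^3) = (-5)^3 = -125

-125


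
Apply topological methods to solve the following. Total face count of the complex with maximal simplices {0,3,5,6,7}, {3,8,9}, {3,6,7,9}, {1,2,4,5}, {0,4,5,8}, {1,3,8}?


Each maximal simplex on m vertices has 2^m - 1 nonempty faces.
Take the union (dedupe shared faces).
Total distinct faces = 69

69


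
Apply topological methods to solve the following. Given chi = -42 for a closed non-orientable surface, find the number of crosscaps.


chi = 2 - k for closed non-orientable surfaces with k crosscaps.
-42 = 2 - k
k = 2 - (-42) = 44

44


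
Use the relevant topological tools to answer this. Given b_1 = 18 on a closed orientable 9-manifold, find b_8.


Poincare duality for closed orientable n-manifolds: b_k = b_{n-k}.
Here n = 9, so b_8 = b_1 = 18

18


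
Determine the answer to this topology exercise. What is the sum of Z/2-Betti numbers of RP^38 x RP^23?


dim H^*(RP^n; Z/2) = n+1 (one Z/2 in each degree 0..n).
Total Betti number is multiplicative.
Total = (38+1) * (23+1) = 39 * 24 = 936

936


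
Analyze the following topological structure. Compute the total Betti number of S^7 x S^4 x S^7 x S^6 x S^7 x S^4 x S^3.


Total Betti number is multiplicative under products.
Each S^d (d>=1) has total Betti number 2.
There are 7 sphere factors.
Total = 2^7 = 128

128


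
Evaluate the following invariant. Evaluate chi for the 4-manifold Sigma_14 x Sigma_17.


chi(Sigma_14) = 2 - 2*14 = -26
chi(Sigma_17) = 2 - 2*17 = -32
chi(product) = (-26) * (-32) = 832

832


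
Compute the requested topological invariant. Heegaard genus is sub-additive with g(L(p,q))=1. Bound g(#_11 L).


Heegaard genus satisfies g(A#B) <= g(A) + g(B).
Each lens space has g = 1.
Upper bound: 11 * 1 = 11

11


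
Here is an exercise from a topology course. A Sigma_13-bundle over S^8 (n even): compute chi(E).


chi(S^8) = 2 (n even), chi(Sigma_13) = 2 - 2*13 = -24.
chi(E) = 2 * (-24) = -48

-48


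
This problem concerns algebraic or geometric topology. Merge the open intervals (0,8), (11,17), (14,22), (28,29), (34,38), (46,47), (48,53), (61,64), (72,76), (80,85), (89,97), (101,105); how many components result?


Sort and merge overlapping open intervals.
Merged: (0,8), (11,22), (28,29), (34,38), (46,47), (48,53), (61,64), (72,76), (80,85), (89,97), (101,105).
Number of components = 11

11


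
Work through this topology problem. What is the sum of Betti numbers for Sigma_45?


For Sigma_45: b_0 = 1, b_1 = 2g = 90, b_2 = 1.
Total = 1 + 90 + 1 = 92

92


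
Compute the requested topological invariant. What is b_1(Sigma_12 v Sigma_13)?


For a wedge: H_1(A v B) = H_1(A) + H_1(B).
b_1(Sigma_12) = 24, b_1(Sigma_13) = 26.
b_1 = 24 + 26 = 50

50


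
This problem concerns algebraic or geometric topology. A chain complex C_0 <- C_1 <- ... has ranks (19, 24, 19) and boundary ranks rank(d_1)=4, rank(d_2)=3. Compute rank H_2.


rank H_k = rank(ker d_k) - rank(im d_{k+1}).
rank(ker d_2) = rank(C_2) - rank(d_2) = 19 - 3 = 16.
rank(im d_{2+1}) = 0.
rank H_2 = 16 - 0 = 16

16


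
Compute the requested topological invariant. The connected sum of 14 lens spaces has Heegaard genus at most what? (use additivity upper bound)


Heegaard genus satisfies g(A#B) <= g(A) + g(B).
Each lens space has g = 1.
Upper bound: 14 * 1 = 14

14


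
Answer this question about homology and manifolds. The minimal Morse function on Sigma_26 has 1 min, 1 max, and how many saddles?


A perfect Morse function has m_k = b_k.
For Sigma_26: b_0=1, b_1=2g=52, b_2=1.
Saddles m_1 = 2g = 52

52


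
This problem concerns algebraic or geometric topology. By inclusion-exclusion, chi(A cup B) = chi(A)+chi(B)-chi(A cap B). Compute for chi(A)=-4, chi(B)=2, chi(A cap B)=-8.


chi(A cup B) = chi(A) + chi(B) - chi(A cap B)
= -4 + (2) - (-8)
= 6

6


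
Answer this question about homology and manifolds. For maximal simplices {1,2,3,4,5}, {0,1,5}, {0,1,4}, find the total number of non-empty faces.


Each maximal simplex on m vertices has 2^m - 1 nonempty faces.
Take the union (dedupe shared faces).
Total distinct faces = 37

37


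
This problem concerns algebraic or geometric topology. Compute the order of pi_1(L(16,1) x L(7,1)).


pi_1(X x Y) = pi_1(X) x pi_1(Y).
pi_1(L(16,1)) = Z/16, pi_1(L(7,1)) = Z/7.
|Z/16 x Z/7| = 16 * 7 = 112

112


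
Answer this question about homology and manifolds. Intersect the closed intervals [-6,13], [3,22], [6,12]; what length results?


Intersection = [max(a_i), min(b_i)] = [6, 12].
Length = 12 - 6 = 6

6


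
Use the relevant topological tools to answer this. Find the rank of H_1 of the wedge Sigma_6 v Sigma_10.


For a wedge: H_1(A v B) = H_1(A) + H_1(B).
b_1(Sigma_6) = 12, b_1(Sigma_10) = 20.
b_1 = 12 + 20 = 32

32


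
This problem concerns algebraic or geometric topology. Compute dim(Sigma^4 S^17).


Each suspension raises dimension by 1: Sigma S^n = S^{n+1}.
Sigma^4 S^17 = S^{17+4} = S^21

21


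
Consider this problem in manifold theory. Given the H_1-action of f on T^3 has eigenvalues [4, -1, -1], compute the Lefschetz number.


For a torus self-map: L(f) = det(I - A) where A acts on H_1.
L(f) = (1-4) * (1--1) * (1--1) = -3 * 2 * 2 = -12

-12


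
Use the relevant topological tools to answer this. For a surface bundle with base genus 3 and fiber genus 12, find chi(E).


For a fiber bundle F -> E -> B (with CW structure): chi(E) = chi(B) * chi(F).
chi(Sigma_3) = -4, chi(Sigma_12) = -22.
chi(E) = (-4) * (-22) = 88

88


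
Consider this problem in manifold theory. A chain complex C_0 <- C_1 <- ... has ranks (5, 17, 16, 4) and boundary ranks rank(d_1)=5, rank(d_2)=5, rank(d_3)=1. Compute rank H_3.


rank H_k = rank(ker d_k) - rank(im d_{k+1}).
rank(ker d_3) = rank(C_3) - rank(d_3) = 4 - 1 = 3.
rank(im d_{3+1}) = 0.
rank H_3 = 3 - 0 = 3

3


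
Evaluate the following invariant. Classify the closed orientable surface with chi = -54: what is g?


chi = 2 - 2g for closed orientable surfaces.
-54 = 2 - 2g
2g = 2 - (-54) = 56
g = 28

28


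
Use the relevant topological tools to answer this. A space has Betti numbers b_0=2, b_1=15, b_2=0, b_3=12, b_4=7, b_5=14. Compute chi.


chi = sum_k (-1)^k b_k.
= (2) + (-15) + (0) + (-12) + (7) + (-14)
= -32

-32


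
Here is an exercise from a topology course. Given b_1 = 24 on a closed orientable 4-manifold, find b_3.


Poincare duality for closed orientable n-manifolds: b_k = b_{n-k}.
Here n = 4, so b_3 = b_1 = 24

24


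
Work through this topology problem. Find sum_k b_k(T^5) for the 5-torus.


b_k(T^5) = C(5,k), so the sum over k is sum_k C(5,k) = 2^5.
Total = 2^5 = 32

32


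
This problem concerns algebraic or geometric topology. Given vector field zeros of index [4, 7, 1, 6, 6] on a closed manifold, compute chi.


Poincare-Hopf: chi(M) = sum of indices of zeros.
chi = (4) + (7) + (1) + (6) + (6) = 24

24


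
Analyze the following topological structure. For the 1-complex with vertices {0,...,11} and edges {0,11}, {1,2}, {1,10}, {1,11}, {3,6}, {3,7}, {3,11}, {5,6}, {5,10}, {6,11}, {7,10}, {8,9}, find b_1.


b_1 = E - V + (number of components).
E = 12, V = 12, components = 3.
b_1 = 12 - 12 + 3 = 3

3


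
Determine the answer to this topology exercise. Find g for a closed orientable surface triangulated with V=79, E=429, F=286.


chi = V - E + F = 79 - 429 + 286 = -64
For orientable closed surface: chi = 2 - 2g, so g = (2 - chi)/2.
g = (2 - (-64)) / 2 = 66 / 2 = 33

33


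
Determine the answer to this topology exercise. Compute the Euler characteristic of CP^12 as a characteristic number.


For any closed oriented manifold, <e(TM),[M]> = chi(M).
chi(CP^12) = 12+1 = 13

13


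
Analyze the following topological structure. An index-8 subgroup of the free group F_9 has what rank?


Nielsen-Schreier: an index-n subgroup of F_r is free of rank 1 + n(r-1).
Equivalently: chi(cover) = n*chi(base); chi(vee_r S^1) = 1 - 9 = -8.
chi(E) = 8*(-8) = -64; rank = 1 - chi(E) = 1 - (-64) = 65.
rank = 1 + 8*(9-1) = 1 + 64 = 65

65


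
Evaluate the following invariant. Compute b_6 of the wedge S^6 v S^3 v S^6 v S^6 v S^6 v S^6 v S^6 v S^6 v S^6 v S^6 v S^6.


For a wedge of spheres, H_k (k>0) is free on one generator per sphere of dimension k.
Spheres of dimension 6: count = 10.
b_6 = 10

10


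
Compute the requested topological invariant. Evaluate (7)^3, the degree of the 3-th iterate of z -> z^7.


deg(f) = 7. Degree is multiplicative: deg(f^3) = (deg f)^3.
deg(f^3) = (7)^3 = 343

343


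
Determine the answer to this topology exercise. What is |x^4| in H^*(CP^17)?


|x| = 2 in H^*(CP^n).
|x^4| = 4 * |x| = 4 * 2 = 8

8


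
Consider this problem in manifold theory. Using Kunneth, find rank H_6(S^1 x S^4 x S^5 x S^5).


Each S^d has Poincare polynomial 1 + t^d.
The product S^1 x S^4 x S^5 x S^5 has Poincare polynomial prod(1+t^d_i).
Expanding: b_0=1, b_1=1, b_4=1, b_5=3, b_6=2, b_9=2, b_10=3, b_11=1, b_14=1, b_15=1.
b_6 = 2

2


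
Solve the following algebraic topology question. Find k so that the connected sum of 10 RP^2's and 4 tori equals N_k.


Since a >= 1, the sum is non-orientable; each T^2 can be replaced by RP^2 # RP^2 (since T^2#RP^2 = 3RP^2).
Total crosscaps k = 10 + 2*4 = 18.
Check via chi: chi = 10*1 + 4*0 - (10+4-1)*2 = -16 = 2 - k = -16. Consistent.

18


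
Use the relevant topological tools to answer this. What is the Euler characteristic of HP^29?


HP^29 has one cell in each dimension 0, 4, ..., 4*29 (29+1 cells, all even-dim).
chi = 29 + 1 = 30

30


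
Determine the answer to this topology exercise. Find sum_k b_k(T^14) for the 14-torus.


b_k(T^14) = C(14,k), so the sum over k is sum_k C(14,k) = 2^14.
Total = 2^14 = 16384

16384


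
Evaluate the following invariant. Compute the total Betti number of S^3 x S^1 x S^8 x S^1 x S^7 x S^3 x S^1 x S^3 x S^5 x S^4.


Total Betti number is multiplicative under products.
Each S^d (d>=1) has total Betti number 2.
There are 10 sphere factors.
Total = 2^10 = 1024

1024


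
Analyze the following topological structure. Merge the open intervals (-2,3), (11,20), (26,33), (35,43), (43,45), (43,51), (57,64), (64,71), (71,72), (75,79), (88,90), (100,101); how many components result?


Sort and merge overlapping open intervals.
Merged: (-2,3), (11,20), (26,33), (35,43), (43,51), (57,64), (64,71), (71,72), (75,79), (88,90), (100,101).
Number of components = 11

11


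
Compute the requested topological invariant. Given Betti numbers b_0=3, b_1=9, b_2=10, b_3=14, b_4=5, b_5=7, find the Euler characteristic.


chi = sum_k (-1)^k b_k.
= (3) + (-9) + (10) + (-14) + (5) + (-7)
= -12

-12


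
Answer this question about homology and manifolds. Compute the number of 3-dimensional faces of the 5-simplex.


Delta^5 has 5+1 vertices. A 3-face is a choice of 3+1 vertices.
f_3 = C(5+1, 3+1) = C(6,4) = 15

15


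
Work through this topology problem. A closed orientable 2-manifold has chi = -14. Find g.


chi = 2 - 2g for closed orientable surfaces.
-14 = 2 - 2g
2g = 2 - (-14) = 16
g = 8

8


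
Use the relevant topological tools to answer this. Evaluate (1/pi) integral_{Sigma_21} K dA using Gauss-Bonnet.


Gauss-Bonnet: integral K dA = 2*pi*chi(M).
chi(Sigma_21) = 2 - 2*21 = -40.
(integral K dA)/pi = 2*chi = 2*(-40) = -80

-80


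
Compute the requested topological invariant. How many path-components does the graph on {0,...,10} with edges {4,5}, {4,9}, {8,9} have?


Run DFS/union-find over 11 vertices.
V = 11, E = 3.
Number of components = 8

8


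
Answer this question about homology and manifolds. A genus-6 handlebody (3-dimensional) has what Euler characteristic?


A genus-g handlebody deformation retracts to a wedge of g circles.
chi(vee_g S^1) = 1 - g.
chi(H_6) = 1 - 6 = -5

-5


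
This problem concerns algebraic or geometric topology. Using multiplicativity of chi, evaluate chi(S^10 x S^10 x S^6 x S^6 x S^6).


chi is multiplicative: chi(X x Y) = chi(X) chi(Y).
Each even-dim sphere has chi = 2. There are 5 factors.
chi = 2^5 = 32

32


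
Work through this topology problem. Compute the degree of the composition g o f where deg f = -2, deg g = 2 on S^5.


Degree is multiplicative under composition: deg(g o f) = deg(g) * deg(f).
= 2 * -2 = -4

-4


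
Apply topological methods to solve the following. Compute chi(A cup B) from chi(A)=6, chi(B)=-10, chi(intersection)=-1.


chi(A cup B) = chi(A) + chi(B) - chi(A cap B)
= 6 + (-10) - (-1)
= -3

-3


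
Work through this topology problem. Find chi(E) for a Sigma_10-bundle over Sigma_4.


For a fiber bundle F -> E -> B (with CW structure): chi(E) = chi(B) * chi(F).
chi(Sigma_4) = -6, chi(Sigma_10) = -18.
chi(E) = (-6) * (-18) = 108

108


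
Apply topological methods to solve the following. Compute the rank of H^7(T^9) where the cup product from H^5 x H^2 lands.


Cup product: H^p x H^q -> H^{p+q}; here p+q = 5+2 = 7.
rank H^k(T^n) = C(n,k).
C(9,7) = 36

36


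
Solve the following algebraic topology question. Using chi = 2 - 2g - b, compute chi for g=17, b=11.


For a compact orientable surface with genus g and b boundary components: chi = 2 - 2g - b.
chi = 2 - 2*17 - 11 = 2 - 34 - 11 = -43

-43


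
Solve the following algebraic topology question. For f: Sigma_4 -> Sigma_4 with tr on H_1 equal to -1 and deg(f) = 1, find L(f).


L(f) = tr(f_0*) - tr(f_1*) + tr(f_2*).
= 1 - (-1) + (1)
= 3

3


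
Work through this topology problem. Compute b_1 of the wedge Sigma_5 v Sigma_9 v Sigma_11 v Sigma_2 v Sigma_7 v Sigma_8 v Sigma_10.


For a wedge X v Y: reduced H_k(X v Y) = H_k(X) + H_k(Y).
Each Sigma_g contributes b_1 = 2g.
b_1 = 10 + 18 + 22 + 4 + 14 + 16 + 20 = 104

104


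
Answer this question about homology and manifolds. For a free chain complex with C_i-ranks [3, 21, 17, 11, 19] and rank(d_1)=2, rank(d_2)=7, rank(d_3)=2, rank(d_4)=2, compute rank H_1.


rank H_k = rank(ker d_k) - rank(im d_{k+1}).
rank(ker d_1) = rank(C_1) - rank(d_1) = 21 - 2 = 19.
rank(im d_{1+1}) = 7.
rank H_1 = 19 - 7 = 12

12


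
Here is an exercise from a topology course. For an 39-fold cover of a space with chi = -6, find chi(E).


For a finite covering: chi(E) = (number of sheets) * chi(B).
chi(E) = 39 * (-6) = -234

-234


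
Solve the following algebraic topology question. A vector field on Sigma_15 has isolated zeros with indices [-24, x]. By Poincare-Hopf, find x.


Poincare-Hopf: sum of indices = chi(M).
chi(Sigma_15) = 2 - 2*15 = -28.
Sum of known indices = -24.
x = chi - (sum known) = -28 - (-24) = -4

-4


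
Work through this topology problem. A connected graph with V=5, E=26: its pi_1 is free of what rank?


For a connected graph: rank(pi_1) = b_1 = E - V + 1 = 1 - chi.
chi = V - E = 5 - 26 = -21.
rank = 1 - (-21) = 26 - 5 + 1 = 22

22


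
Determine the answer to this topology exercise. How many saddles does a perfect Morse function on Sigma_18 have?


A perfect Morse function has m_k = b_k.
For Sigma_18: b_0=1, b_1=2g=36, b_2=1.
Saddles m_1 = 2g = 36

36


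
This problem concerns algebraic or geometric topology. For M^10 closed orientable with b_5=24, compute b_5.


Poincare duality for closed orientable n-manifolds: b_k = b_{n-k}.
Here n = 10, so b_5 = b_5 = 24

24


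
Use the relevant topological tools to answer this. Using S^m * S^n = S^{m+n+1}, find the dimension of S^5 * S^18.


Join of spheres: S^m * S^n = S^{m+n+1}.
dim = 5 + 18 + 1 = 24

24


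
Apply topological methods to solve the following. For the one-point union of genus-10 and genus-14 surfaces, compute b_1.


For a wedge: H_1(A v B) = H_1(A) + H_1(B).
b_1(Sigma_10) = 20, b_1(Sigma_14) = 28.
b_1 = 20 + 28 = 48

48


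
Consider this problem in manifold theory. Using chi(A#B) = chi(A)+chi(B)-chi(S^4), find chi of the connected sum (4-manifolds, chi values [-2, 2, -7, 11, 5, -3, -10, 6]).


For n-manifolds: chi(A#B) = chi(A) + chi(B) - chi(S^4).
chi(S^4) = 1 + (-1)^4 = 2.
chi(#) = (sum chi_i) - (8-1)*chi(S^4) = 2 - 7*2 = -12

-12


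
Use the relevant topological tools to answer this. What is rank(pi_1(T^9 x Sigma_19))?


pi_1(A x B) = pi_1(A) x pi_1(B); rank of abelianization = b_1.
b_1(T^9) = 9, b_1(Sigma_19) = 2*19 = 38.
b_1(product) = 9 + 38 = 47

47


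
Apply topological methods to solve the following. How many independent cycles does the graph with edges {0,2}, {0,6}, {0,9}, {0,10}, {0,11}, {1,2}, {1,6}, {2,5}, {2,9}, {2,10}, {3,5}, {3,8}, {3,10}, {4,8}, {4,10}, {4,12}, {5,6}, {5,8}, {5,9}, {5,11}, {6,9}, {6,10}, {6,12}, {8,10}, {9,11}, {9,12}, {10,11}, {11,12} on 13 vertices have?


b_1 = E - V + (number of components).
E = 28, V = 13, components = 2.
b_1 = 28 - 13 + 2 = 17

17


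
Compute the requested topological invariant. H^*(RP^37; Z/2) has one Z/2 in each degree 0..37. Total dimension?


H^k(RP^37; Z/2) = Z/2 for each 0 <= k <= 37.
Total dimension = 37 + 1 = 38

38


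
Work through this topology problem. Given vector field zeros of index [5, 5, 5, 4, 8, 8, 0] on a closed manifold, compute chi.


Poincare-Hopf: chi(M) = sum of indices of zeros.
chi = (5) + (5) + (5) + (4) + (8) + (8) + (0) = 35

35


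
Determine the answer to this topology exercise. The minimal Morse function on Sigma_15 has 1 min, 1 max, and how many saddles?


A perfect Morse function has m_k = b_k.
For Sigma_15: b_0=1, b_1=2g=30, b_2=1.
Saddles m_1 = 2g = 30

30


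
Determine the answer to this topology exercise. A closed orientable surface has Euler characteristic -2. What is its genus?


chi = 2 - 2g for closed orientable surfaces.
-2 = 2 - 2g
2g = 2 - (-2) = 4
g = 2

2


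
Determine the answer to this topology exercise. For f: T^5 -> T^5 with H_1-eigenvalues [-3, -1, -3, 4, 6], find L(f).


For a torus self-map: L(f) = det(I - A) where A acts on H_1.
L(f) = (1--3) * (1--1) * (1--3) * (1-4) * (1-6) = 4 * 2 * 4 * -3 * -5 = 480

480


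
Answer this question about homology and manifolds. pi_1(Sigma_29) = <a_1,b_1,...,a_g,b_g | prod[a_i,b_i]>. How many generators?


Standard presentation: pi_1(Sigma_g) = <a_1,b_1,...,a_g,b_g | [a_1,b_1]...[a_g,b_g] = 1>.
Number of generators = 2g = 2*29 = 58

58


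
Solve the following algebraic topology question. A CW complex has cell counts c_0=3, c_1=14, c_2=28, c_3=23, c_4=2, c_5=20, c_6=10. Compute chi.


chi = sum_k (-1)^k c_k.
= (-1)^0*3 + (-1)^1*14 + (-1)^2*28 + (-1)^3*23 + (-1)^4*2 + (-1)^5*20 + (-1)^6*10
= (3) + (-14) + (28) + (-23) + (2) + (-20) + (10)
= -14

-14


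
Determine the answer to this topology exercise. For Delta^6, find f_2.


Delta^6 has 6+1 vertices. A 2-face is a choice of 2+1 vertices.
f_2 = C(6+1, 2+1) = C(7,3) = 35

35


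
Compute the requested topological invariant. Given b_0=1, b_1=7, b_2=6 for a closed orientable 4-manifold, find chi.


By Poincare duality b_k = b_{4-k}, so full Betti numbers: b_0=1, b_1=7, b_2=6, b_3=7, b_4=1.
chi = sum (-1)^k b_k = -6

-6


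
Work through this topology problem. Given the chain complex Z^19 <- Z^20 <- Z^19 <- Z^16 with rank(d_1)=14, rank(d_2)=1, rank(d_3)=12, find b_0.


rank H_k = rank(ker d_k) - rank(im d_{k+1}).
rank(ker d_0) = rank(C_0) - rank(d_0) = 19 - 0 = 19.
rank(im d_{0+1}) = 14.
rank H_0 = 19 - 14 = 5

5


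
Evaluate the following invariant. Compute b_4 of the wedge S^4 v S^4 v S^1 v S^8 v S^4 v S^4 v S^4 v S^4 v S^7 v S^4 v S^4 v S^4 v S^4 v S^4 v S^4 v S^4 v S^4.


For a wedge of spheres, H_k (k>0) is free on one generator per sphere of dimension k.
Spheres of dimension 4: count = 14.
b_4 = 14

14


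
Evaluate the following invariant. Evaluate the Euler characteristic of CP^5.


CP^5 has one cell in each even dimension 0, 2, ..., 2*5 (5+1 cells total).
All cells are even-dimensional, so chi = number of cells.
chi = 5 + 1 = 6

6


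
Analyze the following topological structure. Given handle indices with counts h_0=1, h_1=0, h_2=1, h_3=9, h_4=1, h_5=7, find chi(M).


Handles of index k contribute (-1)^k to chi (same as CW cells).
chi = (1) + (0) + (1) + (-9) + (1) + (-7) = -13

-13


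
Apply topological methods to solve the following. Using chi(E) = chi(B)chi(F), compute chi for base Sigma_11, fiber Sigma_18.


For a fiber bundle F -> E -> B (with CW structure): chi(E) = chi(B) * chi(F).
chi(Sigma_11) = -20, chi(Sigma_18) = -34.
chi(E) = (-20) * (-34) = 680

680


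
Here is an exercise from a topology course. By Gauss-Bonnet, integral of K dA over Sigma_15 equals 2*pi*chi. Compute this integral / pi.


Gauss-Bonnet: integral K dA = 2*pi*chi(M).
chi(Sigma_15) = 2 - 2*15 = -28.
(integral K dA)/pi = 2*chi = 2*(-28) = -56

-56


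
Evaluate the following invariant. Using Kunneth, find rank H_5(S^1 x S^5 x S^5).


Each S^d has Poincare polynomial 1 + t^d.
The product S^1 x S^5 x S^5 has Poincare polynomial prod(1+t^d_i).
Expanding: b_0=1, b_1=1, b_5=2, b_6=2, b_10=1, b_11=1.
b_5 = 2

2


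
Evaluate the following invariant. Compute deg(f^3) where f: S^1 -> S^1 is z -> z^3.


deg(f) = 3. Degree is multiplicative: deg(f^3) = (deg f)^3.
deg(f^3) = (3)^3 = 27

27


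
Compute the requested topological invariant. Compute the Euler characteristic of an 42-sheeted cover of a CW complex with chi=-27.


For a finite covering: chi(E) = (number of sheets) * chi(B).
chi(E) = 42 * (-27) = -1134

-1134


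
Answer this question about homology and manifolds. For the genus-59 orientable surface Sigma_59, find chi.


For a closed orientable surface of genus g: chi = 2 - 2g.
Here g = 59.
chi = 2 - 2*59 = 2 - 118 = -116

-116


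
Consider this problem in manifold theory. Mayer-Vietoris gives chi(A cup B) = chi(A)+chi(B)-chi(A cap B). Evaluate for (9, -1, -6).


chi(A cup B) = chi(A) + chi(B) - chi(A cap B)
= 9 + (-1) - (-6)
= 14

14


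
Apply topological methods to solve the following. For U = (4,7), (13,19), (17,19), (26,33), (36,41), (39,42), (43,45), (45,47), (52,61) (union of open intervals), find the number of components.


Sort and merge overlapping open intervals.
Merged: (4,7), (13,19), (26,33), (36,42), (43,45), (45,47), (52,61).
Number of components = 7

7


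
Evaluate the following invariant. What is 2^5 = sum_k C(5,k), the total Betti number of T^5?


b_k(T^5) = C(5,k), so the sum over k is sum_k C(5,k) = 2^5.
Total = 2^5 = 32

32


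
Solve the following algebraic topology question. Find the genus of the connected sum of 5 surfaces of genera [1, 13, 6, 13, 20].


Genus is additive under connected sum of orientable surfaces.
g = 1 + 13 + 6 + 13 + 20 = 53

53


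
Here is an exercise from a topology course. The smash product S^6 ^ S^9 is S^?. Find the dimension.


S^m ^ S^n = S^{m+n}.
k = 6 + 9 = 15

15


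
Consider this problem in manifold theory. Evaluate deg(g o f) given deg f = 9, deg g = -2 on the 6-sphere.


Degree is multiplicative under composition: deg(g o f) = deg(g) * deg(f).
= -2 * 9 = -18

-18


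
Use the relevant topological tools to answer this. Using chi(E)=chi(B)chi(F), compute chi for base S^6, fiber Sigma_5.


chi(S^6) = 2 (n even), chi(Sigma_5) = 2 - 2*5 = -8.
chi(E) = 2 * (-8) = -16

-16


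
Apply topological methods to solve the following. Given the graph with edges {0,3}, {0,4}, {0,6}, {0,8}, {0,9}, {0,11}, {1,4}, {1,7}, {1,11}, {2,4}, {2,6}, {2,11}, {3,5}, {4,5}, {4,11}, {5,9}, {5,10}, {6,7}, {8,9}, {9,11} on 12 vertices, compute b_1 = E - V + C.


b_1 = E - V + (number of components).
E = 20, V = 12, components = 1.
b_1 = 20 - 12 + 1 = 9

9


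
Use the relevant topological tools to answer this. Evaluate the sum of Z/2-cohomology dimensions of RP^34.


H^k(RP^34; Z/2) = Z/2 for each 0 <= k <= 34.
Total dimension = 34 + 1 = 35

35


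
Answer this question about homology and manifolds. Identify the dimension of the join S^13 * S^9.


Join of spheres: S^m * S^n = S^{m+n+1}.
dim = 13 + 9 + 1 = 23

23


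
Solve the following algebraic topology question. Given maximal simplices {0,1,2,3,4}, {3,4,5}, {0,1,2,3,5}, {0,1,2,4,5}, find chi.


Enumerate all faces; f-vector: f_0=6, f_1=15, f_2=20, f_3=12, f_4=3.
chi = sum (-1)^k f_k = 2

2


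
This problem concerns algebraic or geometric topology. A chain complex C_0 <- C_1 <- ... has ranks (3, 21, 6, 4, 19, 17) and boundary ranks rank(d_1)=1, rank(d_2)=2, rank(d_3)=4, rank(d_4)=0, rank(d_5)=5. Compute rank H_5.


rank H_k = rank(ker d_k) - rank(im d_{k+1}).
rank(ker d_5) = rank(C_5) - rank(d_5) = 17 - 5 = 12.
rank(im d_{5+1}) = 0.
rank H_5 = 12 - 0 = 12

12


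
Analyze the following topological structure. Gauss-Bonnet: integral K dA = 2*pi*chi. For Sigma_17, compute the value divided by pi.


Gauss-Bonnet: integral K dA = 2*pi*chi(M).
chi(Sigma_17) = 2 - 2*17 = -32.
(integral K dA)/pi = 2*chi = 2*(-32) = -64

-64


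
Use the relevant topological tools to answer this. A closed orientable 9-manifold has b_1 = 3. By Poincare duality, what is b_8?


Poincare duality for closed orientable n-manifolds: b_k = b_{n-k}.
Here n = 9, so b_8 = b_1 = 3

3


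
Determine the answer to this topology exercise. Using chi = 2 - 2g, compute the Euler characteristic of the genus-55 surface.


For a closed orientable surface of genus g: chi = 2 - 2g.
Here g = 55.
chi = 2 - 2*55 = 2 - 110 = -108

-108


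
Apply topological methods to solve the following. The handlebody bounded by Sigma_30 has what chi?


A genus-g handlebody deformation retracts to a wedge of g circles.
chi(vee_g S^1) = 1 - g.
chi(H_30) = 1 - 30 = -29

-29


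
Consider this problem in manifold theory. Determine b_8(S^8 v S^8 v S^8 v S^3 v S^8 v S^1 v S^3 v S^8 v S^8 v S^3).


For a wedge of spheres, H_k (k>0) is free on one generator per sphere of dimension k.
Spheres of dimension 8: count = 6.
b_8 = 6

6


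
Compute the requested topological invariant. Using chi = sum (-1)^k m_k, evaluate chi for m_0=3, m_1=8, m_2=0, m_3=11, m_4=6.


Morse theory: chi(M) = sum_k (-1)^k m_k where m_k = #(index-k critical points).
= (3) + (-8) + (0) + (-11) + (6) = -10

-10


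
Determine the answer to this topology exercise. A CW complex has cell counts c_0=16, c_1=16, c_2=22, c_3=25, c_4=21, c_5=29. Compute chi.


chi = sum_k (-1)^k c_k.
= (-1)^0*16 + (-1)^1*16 + (-1)^2*22 + (-1)^3*25 + (-1)^4*21 + (-1)^5*29
= (16) + (-16) + (22) + (-25) + (21) + (-29)
= -11

-11


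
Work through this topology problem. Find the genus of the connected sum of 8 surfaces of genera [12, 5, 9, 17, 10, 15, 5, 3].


Genus is additive under connected sum of orientable surfaces.
g = 12 + 5 + 9 + 17 + 10 + 15 + 5 + 3 = 76

76


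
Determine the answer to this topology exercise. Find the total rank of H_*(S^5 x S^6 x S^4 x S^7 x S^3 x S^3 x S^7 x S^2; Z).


Total Betti number is multiplicative under products.
Each S^d (d>=1) has total Betti number 2.
There are 8 sphere factors.
Total = 2^8 = 256

256


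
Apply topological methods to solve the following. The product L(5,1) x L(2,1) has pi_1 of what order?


pi_1(X x Y) = pi_1(X) x pi_1(Y).
pi_1(L(5,1)) = Z/5, pi_1(L(2,1)) = Z/2.
|Z/5 x Z/2| = 5 * 2 = 10

10


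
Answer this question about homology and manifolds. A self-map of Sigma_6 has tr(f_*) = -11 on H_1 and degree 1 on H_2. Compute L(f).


L(f) = tr(f_0*) - tr(f_1*) + tr(f_2*).
= 1 - (-11) + (1)
= 13

13


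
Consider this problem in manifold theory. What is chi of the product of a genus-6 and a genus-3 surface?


chi(Sigma_6) = 2 - 2*6 = -10
chi(Sigma_3) = 2 - 2*3 = -4
chi(product) = (-10) * (-4) = 40

40


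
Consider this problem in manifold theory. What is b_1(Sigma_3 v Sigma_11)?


For a wedge: H_1(A v B) = H_1(A) + H_1(B).
b_1(Sigma_3) = 6, b_1(Sigma_11) = 22.
b_1 = 6 + 22 = 28

28


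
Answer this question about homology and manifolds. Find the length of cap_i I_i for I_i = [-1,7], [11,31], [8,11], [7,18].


Intersection = [max(a_i), min(b_i)] = [11, 7].
Since 11 > 7, the intersection is empty.
Length = 0

0


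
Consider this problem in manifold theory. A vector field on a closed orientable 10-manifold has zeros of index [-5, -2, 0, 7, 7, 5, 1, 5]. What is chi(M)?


Poincare-Hopf: chi(M) = sum of indices of zeros.
chi = (-5) + (-2) + (0) + (7) + (7) + (5) + (1) + (5) = 18

18


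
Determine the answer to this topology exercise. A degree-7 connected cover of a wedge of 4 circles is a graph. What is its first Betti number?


Nielsen-Schreier: an index-n subgroup of F_r is free of rank 1 + n(r-1).
Equivalently: chi(cover) = n*chi(base); chi(vee_r S^1) = 1 - 4 = -3.
chi(E) = 7*(-3) = -21; rank = 1 - chi(E) = 1 - (-21) = 22.
rank = 1 + 7*(4-1) = 1 + 21 = 22

22


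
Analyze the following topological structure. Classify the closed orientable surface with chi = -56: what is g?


chi = 2 - 2g for closed orientable surfaces.
-56 = 2 - 2g
2g = 2 - (-56) = 58
g = 29

29


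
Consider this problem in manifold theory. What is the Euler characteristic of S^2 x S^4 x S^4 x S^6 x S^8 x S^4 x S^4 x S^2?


chi is multiplicative: chi(X x Y) = chi(X) chi(Y).
Each even-dim sphere has chi = 2. There are 8 factors.
chi = 2^8 = 256

256


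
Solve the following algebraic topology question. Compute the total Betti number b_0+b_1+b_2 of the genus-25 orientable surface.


For Sigma_25: b_0 = 1, b_1 = 2g = 50, b_2 = 1.
Total = 1 + 50 + 1 = 52

52


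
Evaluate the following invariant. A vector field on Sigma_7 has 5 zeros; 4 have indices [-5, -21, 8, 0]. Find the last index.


Poincare-Hopf: sum of indices = chi(M).
chi(Sigma_7) = 2 - 2*7 = -12.
Sum of known indices = -18.
x = chi - (sum known) = -12 - (-18) = 6

6


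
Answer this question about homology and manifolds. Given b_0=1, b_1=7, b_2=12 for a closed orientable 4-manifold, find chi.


By Poincare duality b_k = b_{4-k}, so full Betti numbers: b_0=1, b_1=7, b_2=12, b_3=7, b_4=1.
chi = sum (-1)^k b_k = 0

0


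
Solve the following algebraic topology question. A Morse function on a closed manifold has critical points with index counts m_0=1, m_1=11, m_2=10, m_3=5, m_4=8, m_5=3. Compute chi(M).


Morse theory: chi(M) = sum_k (-1)^k m_k where m_k = #(index-k critical points).
= (1) + (-11) + (10) + (-5) + (8) + (-3) = 0

0


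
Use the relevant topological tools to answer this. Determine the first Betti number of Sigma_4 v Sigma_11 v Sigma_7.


For a wedge X v Y: reduced H_k(X v Y) = H_k(X) + H_k(Y).
Each Sigma_g contributes b_1 = 2g.
b_1 = 8 + 22 + 14 = 44

44


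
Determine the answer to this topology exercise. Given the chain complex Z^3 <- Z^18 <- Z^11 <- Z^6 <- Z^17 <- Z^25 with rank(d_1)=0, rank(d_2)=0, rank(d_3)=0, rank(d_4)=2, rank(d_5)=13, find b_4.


rank H_k = rank(ker d_k) - rank(im d_{k+1}).
rank(ker d_4) = rank(C_4) - rank(d_4) = 17 - 2 = 15.
rank(im d_{4+1}) = 13.
rank H_4 = 15 - 13 = 2

2


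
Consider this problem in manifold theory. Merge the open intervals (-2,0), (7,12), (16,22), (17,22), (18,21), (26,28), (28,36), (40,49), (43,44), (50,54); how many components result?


Sort and merge overlapping open intervals.
Merged: (-2,0), (7,12), (16,22), (26,28), (28,36), (40,49), (50,54).
Number of components = 7

7


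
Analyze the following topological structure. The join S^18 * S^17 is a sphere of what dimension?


Join of spheres: S^m * S^n = S^{m+n+1}.
dim = 18 + 17 + 1 = 36

36


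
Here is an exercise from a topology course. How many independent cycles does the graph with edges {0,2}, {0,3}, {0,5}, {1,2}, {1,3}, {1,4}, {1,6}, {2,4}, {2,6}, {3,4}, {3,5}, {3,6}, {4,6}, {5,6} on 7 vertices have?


b_1 = E - V + (number of components).
E = 14, V = 7, components = 1.
b_1 = 14 - 7 + 1 = 8

8


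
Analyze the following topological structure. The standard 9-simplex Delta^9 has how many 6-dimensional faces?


Delta^9 has 9+1 vertices. A 6-face is a choice of 6+1 vertices.
f_6 = C(9+1, 6+1) = C(10,7) = 120

120


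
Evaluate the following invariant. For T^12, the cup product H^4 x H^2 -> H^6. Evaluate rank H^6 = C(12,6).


Cup product: H^p x H^q -> H^{p+q}; here p+q = 4+2 = 6.
rank H^k(T^n) = C(n,k).
C(12,6) = 924

924


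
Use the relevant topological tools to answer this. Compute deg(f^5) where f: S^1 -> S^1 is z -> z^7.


deg(f) = 7. Degree is multiplicative: deg(f^5) = (deg f)^5.
deg(f^5) = (7)^5 = 16807

16807


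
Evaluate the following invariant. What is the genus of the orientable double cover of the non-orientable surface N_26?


chi(N_26) = 2 - 26 = -24.
Double cover: chi(Sigma_g) = 2 * chi(N_26) = 2*(-24) = -48.
2 - 2g = -48, so g = (2 - (-48))/2 = 50/2 = 25

25


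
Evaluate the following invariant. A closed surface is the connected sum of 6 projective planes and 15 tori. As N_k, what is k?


Since a >= 1, the sum is non-orientable; each T^2 can be replaced by RP^2 # RP^2 (since T^2#RP^2 = 3RP^2).
Total crosscaps k = 6 + 2*15 = 36.
Check via chi: chi = 6*1 + 15*0 - (6+15-1)*2 = -34 = 2 - k = -34. Consistent.

36


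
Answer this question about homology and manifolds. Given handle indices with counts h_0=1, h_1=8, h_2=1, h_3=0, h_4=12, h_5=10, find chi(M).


Handles of index k contribute (-1)^k to chi (same as CW cells).
chi = (1) + (-8) + (1) + (0) + (12) + (-10) = -4

-4


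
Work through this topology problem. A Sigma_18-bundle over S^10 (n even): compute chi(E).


chi(S^10) = 2 (n even), chi(Sigma_18) = 2 - 2*18 = -34.
chi(E) = 2 * (-34) = -68

-68


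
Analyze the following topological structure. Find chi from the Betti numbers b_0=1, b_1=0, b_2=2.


chi = sum_k (-1)^k b_k.
= (1) + (0) + (2)
= 3

3


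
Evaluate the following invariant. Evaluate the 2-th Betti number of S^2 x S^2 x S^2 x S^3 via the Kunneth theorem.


Each S^d has Poincare polynomial 1 + t^d.
The product S^2 x S^2 x S^2 x S^3 has Poincare polynomial prod(1+t^d_i).
Expanding: b_0=1, b_2=3, b_3=1, b_4=3, b_5=3, b_6=1, b_7=3, b_9=1.
b_2 = 3

3


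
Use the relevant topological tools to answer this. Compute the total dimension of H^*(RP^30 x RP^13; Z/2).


dim H^*(RP^n; Z/2) = n+1 (one Z/2 in each degree 0..n).
Total Betti number is multiplicative.
Total = (30+1) * (13+1) = 31 * 14 = 434

434


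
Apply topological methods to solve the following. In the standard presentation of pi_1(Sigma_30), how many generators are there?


Standard presentation: pi_1(Sigma_g) = <a_1,b_1,...,a_g,b_g | [a_1,b_1]...[a_g,b_g] = 1>.
Number of generators = 2g = 2*30 = 60

60


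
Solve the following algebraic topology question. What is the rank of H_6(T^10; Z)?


By the Kunneth formula, b_k(T^n) = C(n,k).
b_6(T^10) = C(10,6).
C(10,6) = 10!/(6!*4!) = 210

210


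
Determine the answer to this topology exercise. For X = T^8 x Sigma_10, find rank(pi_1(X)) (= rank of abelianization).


pi_1(A x B) = pi_1(A) x pi_1(B); rank of abelianization = b_1.
b_1(T^8) = 8, b_1(Sigma_10) = 2*10 = 20.
b_1(product) = 8 + 20 = 28

28


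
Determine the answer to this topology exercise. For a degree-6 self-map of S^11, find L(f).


On S^11: L(f) = tr(f_0*) + (-1)^11 tr(f_11*) = 1 + (-1)^11 * deg(f).
L(f) = 1 + (-1)^11 * 6 = 1 + -6 = -5

-5


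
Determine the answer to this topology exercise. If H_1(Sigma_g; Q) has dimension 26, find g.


For a closed orientable surface: b_1 = 2g.
26 = 2g
g = 26 / 2 = 13

13


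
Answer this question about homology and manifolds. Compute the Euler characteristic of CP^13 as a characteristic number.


For any closed oriented manifold, <e(TM),[M]> = chi(M).
chi(CP^13) = 13+1 = 14

14


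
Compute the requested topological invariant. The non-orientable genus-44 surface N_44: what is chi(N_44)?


For a non-orientable closed surface with k crosscaps: chi = 2 - k.
Here k = 44.
chi = 2 - 44 = -42

-42


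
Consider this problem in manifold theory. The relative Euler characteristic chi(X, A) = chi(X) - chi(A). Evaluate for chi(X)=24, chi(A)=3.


Relative Euler characteristic: chi(X, A) = chi(X) - chi(A).
= 24 - (3) = 21

21


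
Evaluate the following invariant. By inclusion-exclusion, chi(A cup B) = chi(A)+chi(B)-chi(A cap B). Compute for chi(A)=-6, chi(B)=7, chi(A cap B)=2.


chi(A cup B) = chi(A) + chi(B) - chi(A cap B)
= -6 + (7) - (2)
= -1

-1


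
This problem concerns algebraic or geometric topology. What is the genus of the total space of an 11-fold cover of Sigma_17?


For an n-sheeted cover: chi(E) = n * chi(B).
chi(Sigma_17) = 2 - 2*17 = -32.
chi(E) = 11 * (-32) = -352.
genus(E) = (2 - chi(E))/2 = (2 - (-352))/2 = 354/2 = 177

177


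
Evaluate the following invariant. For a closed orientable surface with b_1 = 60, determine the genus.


For a closed orientable surface: b_1 = 2g.
60 = 2g
g = 60 / 2 = 30

30


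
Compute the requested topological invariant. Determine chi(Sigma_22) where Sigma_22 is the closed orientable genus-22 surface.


For a closed orientable surface of genus g: chi = 2 - 2g.
Here g = 22.
chi = 2 - 2*22 = 2 - 44 = -42

-42


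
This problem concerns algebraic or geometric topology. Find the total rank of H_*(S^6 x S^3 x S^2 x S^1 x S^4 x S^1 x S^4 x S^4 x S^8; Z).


Total Betti number is multiplicative under products.
Each S^d (d>=1) has total Betti number 2.
There are 9 sphere factors.
Total = 2^9 = 512

512


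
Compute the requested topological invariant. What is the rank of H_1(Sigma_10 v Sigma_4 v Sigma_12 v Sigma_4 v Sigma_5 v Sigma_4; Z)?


For a wedge X v Y: reduced H_k(X v Y) = H_k(X) + H_k(Y).
Each Sigma_g contributes b_1 = 2g.
b_1 = 20 + 8 + 24 + 8 + 10 + 8 = 78

78


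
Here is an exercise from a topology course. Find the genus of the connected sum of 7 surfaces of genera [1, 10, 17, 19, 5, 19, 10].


Genus is additive under connected sum of orientable surfaces.
g = 1 + 10 + 17 + 19 + 5 + 19 + 10 = 81

81


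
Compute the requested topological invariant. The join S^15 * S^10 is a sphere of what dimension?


Join of spheres: S^m * S^n = S^{m+n+1}.
dim = 15 + 10 + 1 = 26

26


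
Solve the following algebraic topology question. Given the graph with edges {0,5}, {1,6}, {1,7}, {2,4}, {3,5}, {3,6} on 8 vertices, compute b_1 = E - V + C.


b_1 = E - V + (number of components).
E = 6, V = 8, components = 2.
b_1 = 6 - 8 + 2 = 0

0
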